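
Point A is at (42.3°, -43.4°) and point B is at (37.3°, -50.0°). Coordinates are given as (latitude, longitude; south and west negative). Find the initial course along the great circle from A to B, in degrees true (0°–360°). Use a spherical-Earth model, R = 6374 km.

227.6°

θ = atan2( sin Δλ·cos φ₂ ,  cos φ₁ sin φ₂ − sin φ₁ cos φ₂ cos Δλ )
  = atan2(-0.0914, -0.0836) = 227.56°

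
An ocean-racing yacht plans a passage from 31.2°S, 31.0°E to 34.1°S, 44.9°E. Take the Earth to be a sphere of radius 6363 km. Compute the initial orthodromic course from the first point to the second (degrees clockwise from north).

N = sin Δλ·cos φ₂ = +0.1989;  D = cos φ₁ sin φ₂ − sin φ₁ cos φ₂ cos Δλ = -0.0632
initial course = atan2(N, D) = 107.61°

107.6°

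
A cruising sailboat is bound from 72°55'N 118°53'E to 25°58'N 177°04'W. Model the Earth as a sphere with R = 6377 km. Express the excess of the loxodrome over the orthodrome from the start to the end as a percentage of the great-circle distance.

3.4%

Great circle: σ = 1.0074 rad → d_gc = Rσ = 6423.9 km
Rhumb: Δφ = -0.8194, Δλ = +1.1179, Δψ = -1.4263, q = Δφ/Δψ = 0.5745 → d_rh = R√(Δφ²+q²Δλ²) = 6639.3 km
Excess = (6639.3 − 6423.9) / 6423.9 = 215.4 / 6423.9 = 3.353% ≈ 3.4%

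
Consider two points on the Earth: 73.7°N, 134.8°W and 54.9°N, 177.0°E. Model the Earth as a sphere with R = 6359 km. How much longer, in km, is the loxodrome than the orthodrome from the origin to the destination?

73 km

Great circle: cos σ = sin φ₁ sin φ₂ + cos φ₁ cos φ₂ cos Δλ,  σ = 0.4672 rad → d_gc = 2970.93 km
Rhumb line: Δψ = -0.7922, q = Δφ/Δψ = 0.4142, d_rh = R√(Δφ²+q²Δλ²) = 3043.44 km
Excess = 3043.44 − 2970.93 = 72.51 ≈ 73 km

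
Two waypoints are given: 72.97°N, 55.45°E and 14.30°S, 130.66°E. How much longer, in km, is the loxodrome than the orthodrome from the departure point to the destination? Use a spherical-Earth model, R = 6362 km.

312 km

Great circle: cos σ = sin φ₁ sin φ₂ + cos φ₁ cos φ₂ cos Δλ,  σ = 1.7353 rad → d_gc = 11039.7 km
Rhumb line: Δψ = -2.1512, q = Δφ/Δψ = 0.7080, d_rh = R√(Δφ²+q²Δλ²) = 11351.9 km
Excess = 11351.9 − 11039.7 = 312.2 ≈ 312 km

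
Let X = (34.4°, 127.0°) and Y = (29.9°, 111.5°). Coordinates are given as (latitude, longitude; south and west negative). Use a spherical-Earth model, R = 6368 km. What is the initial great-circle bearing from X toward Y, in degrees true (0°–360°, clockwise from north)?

255.3°

θ = atan2( sin Δλ·cos φ₂ ,  cos φ₁ sin φ₂ − sin φ₁ cos φ₂ cos Δλ )
  = atan2(-0.2317, -0.0606) = 255.33°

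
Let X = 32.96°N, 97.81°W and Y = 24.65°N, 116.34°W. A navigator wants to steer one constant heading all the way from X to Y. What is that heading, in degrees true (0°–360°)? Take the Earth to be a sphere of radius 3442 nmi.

Meridional parts: M(φ₁)=+0.6099, M(φ₂)=+0.4441 → ΔM = -0.1658;  Δλ = -0.3234 rad
tan C = Δλ / ΔM = +1.9512 → C = 242.86°

242.9°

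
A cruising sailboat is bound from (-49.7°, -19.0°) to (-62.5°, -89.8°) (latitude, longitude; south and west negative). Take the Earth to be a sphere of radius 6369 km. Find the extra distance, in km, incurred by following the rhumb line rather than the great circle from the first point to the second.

Great circle: cos σ = sin φ₁ sin φ₂ + cos φ₁ cos φ₂ cos Δλ,  σ = 0.6845 rad → d_gc = 4359.8 km
Rhumb line: Δψ = -0.4052, q = Δφ/Δψ = 0.5514, d_rh = R√(Δφ²+q²Δλ²) = 4566.8 km
Excess = 4566.8 − 4359.8 = 207.0 ≈ 207 km

207 km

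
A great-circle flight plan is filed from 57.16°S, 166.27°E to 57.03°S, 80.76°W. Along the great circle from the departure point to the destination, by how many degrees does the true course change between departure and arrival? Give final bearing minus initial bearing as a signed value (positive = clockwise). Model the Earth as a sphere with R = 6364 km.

Initial bearing θ₁ = atan2(sin Δλ cos φ₂, cos φ₁ sin φ₂ − sin φ₁ cos φ₂ cos Δλ) = 141.65°
Final bearing θ₂ = (initial bearing from the destination back to the start) + 180° = 38.19°
Δθ = θ₂ − θ₁ = -103.5°

-103.5°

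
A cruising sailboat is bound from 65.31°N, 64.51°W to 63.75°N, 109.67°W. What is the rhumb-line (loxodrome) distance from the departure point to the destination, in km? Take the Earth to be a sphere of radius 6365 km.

2164 km

Rhumb course C = atan2(Δλ, Δψ) with Δψ = ln[tan(π/4+φ₂/2)/tan(π/4+φ₁/2)] = -0.0633, Δλ = -0.7882 → C = 265.41°
d = R·|Δφ| / |cos C| = 6365·0.02723 / 0.08009 = 2164 km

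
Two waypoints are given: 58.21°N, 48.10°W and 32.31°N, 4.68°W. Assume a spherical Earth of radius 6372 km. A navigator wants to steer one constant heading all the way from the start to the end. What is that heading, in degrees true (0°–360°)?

Meridional parts: M(φ₁)=+1.2561, M(φ₂)=+0.5964 → ΔM = -0.6597;  Δλ = +0.7578 rad
tan C = Δλ / ΔM = -1.1488 → C = 131.04°

131.0°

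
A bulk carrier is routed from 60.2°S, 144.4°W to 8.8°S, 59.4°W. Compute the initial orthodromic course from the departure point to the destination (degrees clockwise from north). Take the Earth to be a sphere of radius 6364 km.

θ = atan2( sin Δλ·cos φ₂ ,  cos φ₁ sin φ₂ − sin φ₁ cos φ₂ cos Δλ )
  = atan2(+0.9845, -0.0013) = 90.08°

90.1°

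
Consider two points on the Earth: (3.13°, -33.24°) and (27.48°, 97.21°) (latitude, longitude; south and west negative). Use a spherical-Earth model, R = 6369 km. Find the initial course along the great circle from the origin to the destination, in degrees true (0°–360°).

53.9°

θ = atan2( sin Δλ·cos φ₂ ,  cos φ₁ sin φ₂ − sin φ₁ cos φ₂ cos Δλ )
  = atan2(+0.6751, +0.4922) = 53.91°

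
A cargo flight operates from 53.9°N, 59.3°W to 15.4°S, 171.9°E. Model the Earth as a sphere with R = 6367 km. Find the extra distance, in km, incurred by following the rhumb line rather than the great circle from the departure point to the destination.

Great circle: cos σ = sin φ₁ sin φ₂ + cos φ₁ cos φ₂ cos Δλ,  σ = 2.1779 rad → d_gc = 13866.8 km
Rhumb line: Δψ = -1.3933, q = Δφ/Δψ = 0.8681, d_rh = R√(Δφ²+q²Δλ²) = 14618.0 km
Excess = 14618.0 − 13866.8 = 751.2 ≈ 751 km

751 km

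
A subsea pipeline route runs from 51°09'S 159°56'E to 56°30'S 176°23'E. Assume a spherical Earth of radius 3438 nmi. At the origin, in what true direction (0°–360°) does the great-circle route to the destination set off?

125.3°

θ = atan2( sin Δλ·cos φ₂ ,  cos φ₁ sin φ₂ − sin φ₁ cos φ₂ cos Δλ )
  = atan2(+0.1563, -0.1108) = 125.34°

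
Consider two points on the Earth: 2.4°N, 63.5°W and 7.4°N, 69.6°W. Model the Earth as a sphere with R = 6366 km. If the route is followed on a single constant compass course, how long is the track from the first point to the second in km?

Δψ = ln[tan(π/4+φ₂/2)/tan(π/4+φ₁/2)] = +0.0876;  Δφ = +0.0873 rad,  Δλ = -0.1065 rad
q = Δφ/Δψ = 0.9960
d = R·√(Δφ² + q²Δλ²) = 6366·0.13733 = 874 km

874 km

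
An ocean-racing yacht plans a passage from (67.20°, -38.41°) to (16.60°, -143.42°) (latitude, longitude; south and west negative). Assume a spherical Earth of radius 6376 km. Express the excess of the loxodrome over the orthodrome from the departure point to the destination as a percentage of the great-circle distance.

Great circle: σ = 1.4028 rad → d_gc = Rσ = 8944.4 km
Rhumb: Δφ = -0.8831, Δλ = -1.8328, Δψ = -1.3074, q = Δφ/Δψ = 0.6755 → d_rh = R√(Δφ²+q²Δλ²) = 9696.0 km
Excess = (9696.0 − 8944.4) / 8944.4 = 751.6 / 8944.4 = 8.40% ≈ 8.4%

8.4%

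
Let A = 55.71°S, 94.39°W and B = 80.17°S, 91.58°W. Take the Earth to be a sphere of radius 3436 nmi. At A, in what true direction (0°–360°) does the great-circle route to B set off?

N = sin Δλ·cos φ₂ = +0.0084;  D = cos φ₁ sin φ₂ − sin φ₁ cos φ₂ cos Δλ = -0.4142
initial course = atan2(N, D) = 178.84°

178.8°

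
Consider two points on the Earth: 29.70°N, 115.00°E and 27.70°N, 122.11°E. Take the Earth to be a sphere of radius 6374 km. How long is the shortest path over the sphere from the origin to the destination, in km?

728 km

Haversine: a = sin²(Δφ/2)+cos φ₁ cos φ₂ sin²(Δλ/2) = 0.00326;  σ = 2·atan2(√a,√(1−a))
σ = 6.548° → d = Rσ = 6374·0.11428 = 728 km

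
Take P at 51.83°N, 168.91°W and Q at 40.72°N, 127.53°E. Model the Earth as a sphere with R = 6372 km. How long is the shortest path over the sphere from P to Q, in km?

4874 km

Haversine: a = sin²(Δφ/2)+cos φ₁ cos φ₂ sin²(Δλ/2) = 0.13929;  σ = 2·atan2(√a,√(1−a))
σ = 43.828° → d = Rσ = 6372·0.76493 = 4874 km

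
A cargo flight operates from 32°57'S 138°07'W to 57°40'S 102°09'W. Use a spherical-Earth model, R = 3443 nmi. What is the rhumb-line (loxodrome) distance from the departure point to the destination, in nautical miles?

2099 nmi

Rhumb course C = atan2(Δλ, Δψ) with Δψ = ln[tan(π/4+φ₂/2)/tan(π/4+φ₁/2)] = -0.6285, Δλ = +0.6277 → C = 135.04°
d = R·|Δφ| / |cos C| = 3443·0.43139 / 0.70756 = 2099 nmi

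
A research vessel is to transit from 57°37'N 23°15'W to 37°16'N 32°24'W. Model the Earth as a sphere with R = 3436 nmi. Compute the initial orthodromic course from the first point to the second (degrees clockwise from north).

200.5°

θ = atan2( sin Δλ·cos φ₂ ,  cos φ₁ sin φ₂ − sin φ₁ cos φ₂ cos Δλ )
  = atan2(-0.1266, -0.3392) = 200.46°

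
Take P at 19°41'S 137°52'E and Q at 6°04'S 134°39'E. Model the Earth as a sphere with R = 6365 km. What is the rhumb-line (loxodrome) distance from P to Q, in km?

1552 km

Rhumb course C = atan2(Δλ, Δψ) with Δψ = ln[tan(π/4+φ₂/2)/tan(π/4+φ₁/2)] = +0.2444, Δλ = -0.0561 → C = 347.06°
d = R·|Δφ| / |cos C| = 6365·0.23766 / 0.97462 = 1552 km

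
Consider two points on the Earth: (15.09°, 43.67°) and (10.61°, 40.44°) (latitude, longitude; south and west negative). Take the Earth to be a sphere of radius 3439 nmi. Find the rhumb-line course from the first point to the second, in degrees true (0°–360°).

215.1°

Meridional parts: M(φ₁)=+0.2665, M(φ₂)=+0.1862 → ΔM = -0.0802;  Δλ = -0.0564 rad
tan C = Δλ / ΔM = +0.7027 → C = 215.10°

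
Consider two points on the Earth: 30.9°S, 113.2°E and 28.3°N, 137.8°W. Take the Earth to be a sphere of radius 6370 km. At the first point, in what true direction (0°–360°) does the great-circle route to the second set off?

θ = atan2( sin Δλ·cos φ₂ ,  cos φ₁ sin φ₂ − sin φ₁ cos φ₂ cos Δλ )
  = atan2(+0.8325, +0.2596) = 72.68°

72.7°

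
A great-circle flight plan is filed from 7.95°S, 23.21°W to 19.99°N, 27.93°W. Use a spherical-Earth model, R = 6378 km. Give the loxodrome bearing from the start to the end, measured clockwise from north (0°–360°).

350.6°

Δψ = ln[tan(π/4+φ₂/2)/tan(π/4+φ₁/2)] = +0.4954
Δλ = -0.0824 rad (taken the short way round)
course = atan2(Δλ, Δψ) = 350.56°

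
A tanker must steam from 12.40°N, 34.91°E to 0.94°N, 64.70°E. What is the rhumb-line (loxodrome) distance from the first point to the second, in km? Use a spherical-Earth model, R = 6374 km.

3525 km

Rhumb course C = atan2(Δλ, Δψ) with Δψ = ln[tan(π/4+φ₂/2)/tan(π/4+φ₁/2)] = -0.2017, Δλ = +0.5199 → C = 111.21°
d = R·|Δφ| / |cos C| = 6374·0.20001 / 0.36171 = 3525 km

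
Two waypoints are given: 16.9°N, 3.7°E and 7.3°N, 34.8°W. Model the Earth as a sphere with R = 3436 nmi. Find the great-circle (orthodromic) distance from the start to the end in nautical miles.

Haversine: a = sin²(Δφ/2)+cos φ₁ cos φ₂ sin²(Δλ/2) = 0.11016;  σ = 2·atan2(√a,√(1−a))
σ = 38.769° → d = Rσ = 3436·0.67664 = 2325 nmi

2325 nmi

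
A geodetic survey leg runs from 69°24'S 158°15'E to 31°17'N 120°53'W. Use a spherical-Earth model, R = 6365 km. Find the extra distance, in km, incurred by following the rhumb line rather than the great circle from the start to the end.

267 km

Great circle: cos σ = sin φ₁ sin φ₂ + cos φ₁ cos φ₂ cos Δλ,  σ = 2.0245 rad → d_gc = 12886.2 km
Rhumb line: Δψ = +2.2806, q = Δφ/Δψ = 0.7705, d_rh = R√(Δφ²+q²Δλ²) = 13153.6 km
Excess = 13153.6 − 12886.2 = 267.4 ≈ 267 km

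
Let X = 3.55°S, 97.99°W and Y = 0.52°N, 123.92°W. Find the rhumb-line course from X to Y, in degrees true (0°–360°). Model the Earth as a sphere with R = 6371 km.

278.9°

Meridional parts: M(φ₁)=-0.0620, M(φ₂)=+0.0091 → ΔM = +0.0711;  Δλ = -0.4526 rad
tan C = Δλ / ΔM = -6.3674 → C = 278.93°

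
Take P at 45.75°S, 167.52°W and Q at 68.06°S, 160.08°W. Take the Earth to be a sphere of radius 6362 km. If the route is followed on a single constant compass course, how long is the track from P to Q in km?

Δψ = ln[tan(π/4+φ₂/2)/tan(π/4+φ₁/2)] = -0.7407;  Δφ = -0.3894 rad,  Δλ = +0.1299 rad
q = Δφ/Δψ = 0.5257
d = R·√(Δφ² + q²Δλ²) = 6362·0.39532 = 2515 km

2515 km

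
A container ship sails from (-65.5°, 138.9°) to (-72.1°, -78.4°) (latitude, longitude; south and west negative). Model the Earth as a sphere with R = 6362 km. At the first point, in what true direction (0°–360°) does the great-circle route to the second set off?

N = sin Δλ·cos φ₂ = +0.1863;  D = cos φ₁ sin φ₂ − sin φ₁ cos φ₂ cos Δλ = -0.6171
initial course = atan2(N, D) = 163.21°

163.2°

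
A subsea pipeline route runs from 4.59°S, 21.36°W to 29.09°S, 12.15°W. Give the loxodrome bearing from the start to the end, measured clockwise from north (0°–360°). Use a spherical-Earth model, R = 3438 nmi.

160.4°

Δψ = ln[tan(π/4+φ₂/2)/tan(π/4+φ₁/2)] = -0.4509
Δλ = +0.1607 rad (taken the short way round)
course = atan2(Δλ, Δψ) = 160.38°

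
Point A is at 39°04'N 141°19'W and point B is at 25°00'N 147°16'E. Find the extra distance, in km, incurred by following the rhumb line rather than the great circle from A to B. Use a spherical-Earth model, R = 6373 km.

Great circle: cos σ = sin φ₁ sin φ₂ + cos φ₁ cos φ₂ cos Δλ,  σ = 1.0580 rad → d_gc = 6742.8 km
Rhumb line: Δψ = -0.2909, q = Δφ/Δψ = 0.8439, d_rh = R√(Δφ²+q²Δλ²) = 6884.1 km
Excess = 6884.1 − 6742.8 = 141.3 ≈ 141 km

141 km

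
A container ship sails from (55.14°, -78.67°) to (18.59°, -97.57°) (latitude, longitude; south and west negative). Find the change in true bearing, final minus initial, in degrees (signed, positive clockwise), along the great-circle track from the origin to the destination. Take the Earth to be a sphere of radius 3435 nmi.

Initial bearing θ₁ = atan2(sin Δλ cos φ₂, cos φ₁ sin φ₂ − sin φ₁ cos φ₂ cos Δλ) = 209.01°
Final bearing θ₂ = (initial bearing from the destination back to the start) + 180° = 197.01°
Δθ = θ₂ − θ₁ = -12.0°

-12.0°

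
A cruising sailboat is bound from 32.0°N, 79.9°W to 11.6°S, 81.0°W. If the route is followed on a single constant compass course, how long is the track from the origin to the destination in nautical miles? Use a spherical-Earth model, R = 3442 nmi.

2620 nmi

Δψ = ln[tan(π/4+φ₂/2)/tan(π/4+φ₁/2)] = -0.7939;  Δφ = -0.7610 rad,  Δλ = -0.0192 rad
q = Δφ/Δψ = 0.9585
d = R·√(Δφ² + q²Δλ²) = 3442·0.76119 = 2620 nmi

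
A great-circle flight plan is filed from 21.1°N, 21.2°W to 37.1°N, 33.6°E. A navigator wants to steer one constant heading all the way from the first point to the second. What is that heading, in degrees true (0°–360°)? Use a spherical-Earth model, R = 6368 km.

71.4°

Meridional parts: M(φ₁)=+0.3769, M(φ₂)=+0.6982 → ΔM = +0.3213;  Δλ = +0.9564 rad
tan C = Δλ / ΔM = +2.9769 → C = 71.43°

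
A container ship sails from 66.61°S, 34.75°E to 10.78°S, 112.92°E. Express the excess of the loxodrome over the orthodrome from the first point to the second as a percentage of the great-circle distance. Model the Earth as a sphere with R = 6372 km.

3.9%

Great circle: σ = 1.3164 rad → d_gc = Rσ = 8388.4 km
Rhumb: Δφ = +0.9744, Δλ = +1.3643, Δψ = +1.3858, q = Δφ/Δψ = 0.7032 → d_rh = R√(Δφ²+q²Δλ²) = 8713.1 km
Excess = (8713.1 − 8388.4) / 8388.4 = 324.7 / 8388.4 = 3.87% ≈ 3.9%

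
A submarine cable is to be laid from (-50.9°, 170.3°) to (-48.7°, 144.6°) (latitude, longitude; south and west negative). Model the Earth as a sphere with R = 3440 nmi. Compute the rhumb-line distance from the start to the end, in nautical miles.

1004 nmi

Δψ = ln[tan(π/4+φ₂/2)/tan(π/4+φ₁/2)] = +0.0595;  Δφ = +0.0384 rad,  Δλ = -0.4485 rad
q = Δφ/Δψ = 0.6453
d = R·√(Δφ² + q²Δλ²) = 3440·0.29199 = 1004 nmi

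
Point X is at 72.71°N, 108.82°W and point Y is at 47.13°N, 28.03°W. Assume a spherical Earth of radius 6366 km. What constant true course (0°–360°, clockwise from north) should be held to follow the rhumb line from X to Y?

123.9°

Δψ = ln[tan(π/4+φ₂/2)/tan(π/4+φ₁/2)] = -0.9487
Δλ = +1.4101 rad (taken the short way round)
course = atan2(Δλ, Δψ) = 123.93°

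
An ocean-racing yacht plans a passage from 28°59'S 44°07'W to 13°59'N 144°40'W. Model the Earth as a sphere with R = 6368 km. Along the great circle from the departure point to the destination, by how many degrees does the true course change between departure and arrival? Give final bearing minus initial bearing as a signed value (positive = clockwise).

Initial bearing θ₁ = atan2(sin Δλ cos φ₂, cos φ₁ sin φ₂ − sin φ₁ cos φ₂ cos Δλ) = 277.48°
Final bearing θ₂ = (initial bearing from the destination back to the start) + 180° = 296.65°
Δθ = θ₂ − θ₁ = +19.2°

+19.2°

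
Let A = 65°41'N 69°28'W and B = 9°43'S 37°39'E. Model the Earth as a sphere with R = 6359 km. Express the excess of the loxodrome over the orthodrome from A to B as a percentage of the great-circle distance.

5.7%

Great circle: σ = 1.8476 rad → d_gc = Rσ = 11748.7 km
Rhumb: Δφ = -1.3160, Δλ = +1.8695, Δψ = -1.7054, q = Δφ/Δψ = 0.7716 → d_rh = R√(Δφ²+q²Δλ²) = 12417.0 km
Excess = (12417.0 − 11748.7) / 11748.7 = 668.3 / 11748.7 = 5.69% ≈ 5.7%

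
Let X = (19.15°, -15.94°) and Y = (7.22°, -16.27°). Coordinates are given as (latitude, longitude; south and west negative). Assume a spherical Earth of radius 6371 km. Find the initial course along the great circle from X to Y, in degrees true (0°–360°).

181.6°

θ = atan2( sin Δλ·cos φ₂ ,  cos φ₁ sin φ₂ − sin φ₁ cos φ₂ cos Δλ )
  = atan2(-0.0057, -0.2067) = 181.58°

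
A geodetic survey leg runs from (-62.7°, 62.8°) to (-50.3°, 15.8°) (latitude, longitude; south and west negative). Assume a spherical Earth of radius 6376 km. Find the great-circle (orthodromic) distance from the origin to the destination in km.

3108 km

cos σ = sin φ₁ sin φ₂ + cos φ₁ cos φ₂ cos Δλ
      = sin(-62.70°)sin(-50.30°) + cos(-62.70°)cos(-50.30°)cos(-47.00°) = 0.8835
σ = 27.932° → d = Rσ = 6376·0.48750 = 3108 km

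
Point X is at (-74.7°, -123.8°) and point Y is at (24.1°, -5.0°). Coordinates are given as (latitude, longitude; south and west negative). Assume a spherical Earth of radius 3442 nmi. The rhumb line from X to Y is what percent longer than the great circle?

Great circle: σ = 2.1059 rad → d_gc = Rσ = 7248.4 nmi
Rhumb: Δφ = +1.7244, Δλ = +2.0735, Δψ = +2.4412, q = Δφ/Δψ = 0.7064 → d_rh = R√(Δφ²+q²Δλ²) = 7787.4 nmi
Excess = (7787.4 − 7248.4) / 7248.4 = 539.0 / 7248.4 = 7.44% ≈ 7.4%

7.4%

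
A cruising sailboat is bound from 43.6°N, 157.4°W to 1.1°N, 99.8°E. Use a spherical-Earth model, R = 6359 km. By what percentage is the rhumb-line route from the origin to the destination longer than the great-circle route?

Great circle: σ = 1.7185 rad → d_gc = Rσ = 10928.0 km
Rhumb: Δφ = -0.7418, Δλ = -1.7942, Δψ = -0.8280, q = Δφ/Δψ = 0.8958 → d_rh = R√(Δφ²+q²Δλ²) = 11256.6 km
Excess = (11256.6 − 10928.0) / 10928.0 = 328.6 / 10928.0 = 3.01% ≈ 3.0%

3.0%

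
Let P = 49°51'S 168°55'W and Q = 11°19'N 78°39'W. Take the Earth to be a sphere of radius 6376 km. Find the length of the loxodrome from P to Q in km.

11202 km

Δψ = ln[tan(π/4+φ₂/2)/tan(π/4+φ₁/2)] = +1.2054;  Δφ = +1.0676 rad,  Δλ = +1.5755 rad
q = Δφ/Δψ = 0.8856
d = R·√(Δφ² + q²Δλ²) = 6376·1.75683 = 11202 km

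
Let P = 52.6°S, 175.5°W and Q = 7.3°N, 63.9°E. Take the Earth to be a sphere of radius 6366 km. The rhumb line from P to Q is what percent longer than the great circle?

5.3%

Great circle: σ = 1.9906 rad → d_gc = Rσ = 12672.4 km
Rhumb: Δφ = +1.0455, Δλ = -2.1049, Δψ = +1.2110, q = Δφ/Δψ = 0.8633 → d_rh = R√(Δφ²+q²Δλ²) = 13345.4 km
Excess = (13345.4 − 12672.4) / 12672.4 = 673.0 / 12672.4 = 5.31% ≈ 5.3%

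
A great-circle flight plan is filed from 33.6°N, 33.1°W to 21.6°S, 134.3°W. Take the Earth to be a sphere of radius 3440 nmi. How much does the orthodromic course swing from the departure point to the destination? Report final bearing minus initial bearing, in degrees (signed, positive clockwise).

Initial bearing θ₁ = atan2(sin Δλ cos φ₂, cos φ₁ sin φ₂ − sin φ₁ cos φ₂ cos Δλ) = 257.23°
Final bearing θ₂ = (initial bearing from the destination back to the start) + 180° = 240.89°
Δθ = θ₂ − θ₁ = -16.3°

-16.3°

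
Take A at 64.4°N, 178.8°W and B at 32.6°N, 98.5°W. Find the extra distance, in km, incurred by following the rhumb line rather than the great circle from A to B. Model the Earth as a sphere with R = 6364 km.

333 km

Great circle: cos σ = sin φ₁ sin φ₂ + cos φ₁ cos φ₂ cos Δλ,  σ = 0.9918 rad → d_gc = 6311.6 km
Rhumb line: Δψ = -0.8795, q = Δφ/Δψ = 0.6310, d_rh = R√(Δφ²+q²Δλ²) = 6644.8 km
Excess = 6644.8 − 6311.6 = 333.2 ≈ 333 km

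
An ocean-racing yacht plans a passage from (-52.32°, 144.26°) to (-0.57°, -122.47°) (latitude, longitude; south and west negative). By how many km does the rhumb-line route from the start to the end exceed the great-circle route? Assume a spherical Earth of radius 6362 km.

329 km

Great circle: cos σ = sin φ₁ sin φ₂ + cos φ₁ cos φ₂ cos Δλ,  σ = 1.5978 rad → d_gc = 10165.1 km
Rhumb line: Δψ = +1.0653, q = Δφ/Δψ = 0.8478, d_rh = R√(Δφ²+q²Δλ²) = 10493.7 km
Excess = 10493.7 − 10165.1 = 328.6 ≈ 329 km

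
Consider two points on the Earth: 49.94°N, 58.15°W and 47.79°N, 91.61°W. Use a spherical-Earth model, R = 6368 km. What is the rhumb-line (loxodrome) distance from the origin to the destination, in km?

2458 km

Rhumb course C = atan2(Δλ, Δψ) with Δψ = ln[tan(π/4+φ₂/2)/tan(π/4+φ₁/2)] = -0.0571, Δλ = -0.5840 → C = 264.42°
d = R·|Δφ| / |cos C| = 6368·0.03752 / 0.09724 = 2458 km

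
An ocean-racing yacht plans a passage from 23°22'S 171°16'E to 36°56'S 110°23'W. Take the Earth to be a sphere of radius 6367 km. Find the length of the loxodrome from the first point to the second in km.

7649 km

Δψ = ln[tan(π/4+φ₂/2)/tan(π/4+φ₁/2)] = -0.2749;  Δφ = -0.2368 rad,  Δλ = +1.3675 rad
q = Δφ/Δψ = 0.8613
d = R·√(Δφ² + q²Δλ²) = 6367·1.20139 = 7649 km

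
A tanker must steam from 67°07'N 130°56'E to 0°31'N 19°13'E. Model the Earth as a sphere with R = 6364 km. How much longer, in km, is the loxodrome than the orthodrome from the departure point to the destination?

850 km

Great circle: cos σ = sin φ₁ sin φ₂ + cos φ₁ cos φ₂ cos Δλ,  σ = 1.7068 rad → d_gc = 10862.0 km
Rhumb line: Δψ = -1.5885, q = Δφ/Δψ = 0.7317, d_rh = R√(Δφ²+q²Δλ²) = 11711.8 km
Excess = 11711.8 − 10862.0 = 849.8 ≈ 850 km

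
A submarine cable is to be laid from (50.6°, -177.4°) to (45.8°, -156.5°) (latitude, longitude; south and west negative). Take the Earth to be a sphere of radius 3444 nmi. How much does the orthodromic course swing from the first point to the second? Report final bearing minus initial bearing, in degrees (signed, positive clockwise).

+15.7°

At departure: θ₁ = atan2(sin Δλ cos φ₂, cos φ₁ sin φ₂ − sin φ₁ cos φ₂ cos Δλ) = 100.98°
At arrival: θ₂ = atan2(sin Δλ cos φ₁, −cos φ₂ sin φ₁ + sin φ₂ cos φ₁ cos Δλ) = 116.65°
Δθ = θ₂ − θ₁ = +15.7°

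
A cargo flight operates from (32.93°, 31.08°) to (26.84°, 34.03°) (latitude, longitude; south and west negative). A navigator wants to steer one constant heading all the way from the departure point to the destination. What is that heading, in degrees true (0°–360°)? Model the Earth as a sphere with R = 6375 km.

157.2°

Δψ = ln[tan(π/4+φ₂/2)/tan(π/4+φ₁/2)] = -0.1227
Δλ = +0.0515 rad (taken the short way round)
course = atan2(Δλ, Δψ) = 157.23°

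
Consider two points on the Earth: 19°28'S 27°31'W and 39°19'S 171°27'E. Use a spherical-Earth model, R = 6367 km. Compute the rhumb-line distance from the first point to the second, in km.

15620 km

Δψ = ln[tan(π/4+φ₂/2)/tan(π/4+φ₁/2)] = -0.4009;  Δφ = -0.3464 rad,  Δλ = -2.8106 rad
q = Δφ/Δψ = 0.8641
d = R·√(Δφ² + q²Δλ²) = 6367·2.45323 = 15620 km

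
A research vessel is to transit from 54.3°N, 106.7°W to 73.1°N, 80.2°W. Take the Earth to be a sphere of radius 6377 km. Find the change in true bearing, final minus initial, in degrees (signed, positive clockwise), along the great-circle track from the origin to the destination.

+24.2°

Initial bearing θ₁ = atan2(sin Δλ cos φ₂, cos φ₁ sin φ₂ − sin φ₁ cos φ₂ cos Δλ) = 20.49°
Final bearing θ₂ = (initial bearing from the destination back to the start) + 180° = 44.65°
Δθ = θ₂ − θ₁ = +24.2°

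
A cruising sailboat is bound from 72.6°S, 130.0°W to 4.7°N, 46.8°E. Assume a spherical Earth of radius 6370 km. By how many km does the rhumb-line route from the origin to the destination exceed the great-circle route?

3573 km

Great circle: cos σ = sin φ₁ sin φ₂ + cos φ₁ cos φ₂ cos Δλ,  σ = 1.9560 rad → d_gc = 12459.8 km
Rhumb line: Δψ = +1.9593, q = Δφ/Δψ = 0.6886, d_rh = R√(Δφ²+q²Δλ²) = 16032.8 km
Excess = 16032.8 − 12459.8 = 3573.0 ≈ 3573 km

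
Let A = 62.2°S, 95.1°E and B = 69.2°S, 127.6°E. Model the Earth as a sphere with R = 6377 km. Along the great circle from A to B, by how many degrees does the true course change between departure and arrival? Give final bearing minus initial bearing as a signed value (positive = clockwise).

-29.8°

At departure: θ₁ = atan2(sin Δλ cos φ₂, cos φ₁ sin φ₂ − sin φ₁ cos φ₂ cos Δλ) = 131.88°
At arrival: θ₂ = atan2(sin Δλ cos φ₁, −cos φ₂ sin φ₁ + sin φ₂ cos φ₁ cos Δλ) = 102.07°
Δθ = θ₂ − θ₁ = -29.8°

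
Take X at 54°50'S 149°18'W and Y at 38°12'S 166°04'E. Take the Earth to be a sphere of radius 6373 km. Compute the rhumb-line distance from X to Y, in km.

3851 km

Rhumb course C = atan2(Δλ, Δψ) with Δψ = ln[tan(π/4+φ₂/2)/tan(π/4+φ₁/2)] = +0.4267, Δλ = -0.7790 → C = 298.71°
d = R·|Δφ| / |cos C| = 6373·0.29031 / 0.48045 = 3851 km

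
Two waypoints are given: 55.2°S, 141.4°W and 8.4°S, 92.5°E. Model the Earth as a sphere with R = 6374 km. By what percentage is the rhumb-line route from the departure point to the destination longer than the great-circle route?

Great circle: σ = 1.7851 rad → d_gc = Rσ = 11378.4 km
Rhumb: Δφ = +0.8168, Δλ = -2.2009, Δψ = +1.0132, q = Δφ/Δψ = 0.8062 → d_rh = R√(Δφ²+q²Δλ²) = 12450.1 km
Excess = (12450.1 − 11378.4) / 11378.4 = 1071.7 / 11378.4 = 9.42% ≈ 9.4%

9.4%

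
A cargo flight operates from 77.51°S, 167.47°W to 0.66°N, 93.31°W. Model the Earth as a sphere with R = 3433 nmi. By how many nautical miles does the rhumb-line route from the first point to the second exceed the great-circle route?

191 nmi

Great circle: cos σ = sin φ₁ sin φ₂ + cos φ₁ cos φ₂ cos Δλ,  σ = 1.5230 rad → d_gc = 5228.4 nmi
Rhumb line: Δψ = +2.2240, q = Δφ/Δψ = 0.6135, d_rh = R√(Δφ²+q²Δλ²) = 5419.2 nmi
Excess = 5419.2 − 5228.4 = 190.8 ≈ 191 nmi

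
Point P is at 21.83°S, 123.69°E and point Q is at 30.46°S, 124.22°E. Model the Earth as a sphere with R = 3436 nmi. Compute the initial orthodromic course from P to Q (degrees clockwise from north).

177.0°

θ = atan2( sin Δλ·cos φ₂ ,  cos φ₁ sin φ₂ − sin φ₁ cos φ₂ cos Δλ )
  = atan2(+0.0080, -0.1501) = 176.96°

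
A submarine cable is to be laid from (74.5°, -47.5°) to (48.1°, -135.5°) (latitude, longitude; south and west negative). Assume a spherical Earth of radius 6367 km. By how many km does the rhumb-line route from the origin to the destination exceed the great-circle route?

400 km

Great circle: cos σ = sin φ₁ sin φ₂ + cos φ₁ cos φ₂ cos Δλ,  σ = 0.7620 rad → d_gc = 4851.533 km
Rhumb line: Δψ = -1.0343, q = Δφ/Δψ = 0.4455, d_rh = R√(Δφ²+q²Δλ²) = 5252.032 km
Excess = 5252.032 − 4851.533 = 400.499 ≈ 400 km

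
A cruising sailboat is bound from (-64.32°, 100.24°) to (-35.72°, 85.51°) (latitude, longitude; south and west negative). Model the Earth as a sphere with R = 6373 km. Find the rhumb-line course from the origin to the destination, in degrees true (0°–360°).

342.4°

Meridional parts: M(φ₁)=-1.4787, M(φ₂)=-0.6682 → ΔM = +0.8105;  Δλ = -0.2571 rad
tan C = Δλ / ΔM = -0.3172 → C = 342.40°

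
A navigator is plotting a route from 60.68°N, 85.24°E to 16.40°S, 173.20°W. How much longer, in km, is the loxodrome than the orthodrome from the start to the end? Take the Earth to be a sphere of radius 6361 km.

Great circle: cos σ = sin φ₁ sin φ₂ + cos φ₁ cos φ₂ cos Δλ,  σ = 1.9180 rad → d_gc = 12200.7 km
Rhumb line: Δψ = -1.6312, q = Δφ/Δψ = 0.8247, d_rh = R√(Δφ²+q²Δλ²) = 12637.5 km
Excess = 12637.5 − 12200.7 = 436.8 ≈ 437 km

437 km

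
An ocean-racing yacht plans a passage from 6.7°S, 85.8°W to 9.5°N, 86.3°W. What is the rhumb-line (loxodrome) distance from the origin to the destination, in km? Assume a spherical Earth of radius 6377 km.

Δψ = ln[tan(π/4+φ₂/2)/tan(π/4+φ₁/2)] = +0.2838;  Δφ = +0.2827 rad,  Δλ = -0.0087 rad
q = Δφ/Δψ = 0.9964
d = R·√(Δφ² + q²Δλ²) = 6377·0.28288 = 1804 km

1804 km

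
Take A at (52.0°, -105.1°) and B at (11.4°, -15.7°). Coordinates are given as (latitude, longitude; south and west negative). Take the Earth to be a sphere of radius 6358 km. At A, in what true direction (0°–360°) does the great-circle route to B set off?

83.4°

θ = atan2( sin Δλ·cos φ₂ ,  cos φ₁ sin φ₂ − sin φ₁ cos φ₂ cos Δλ )
  = atan2(+0.9802, +0.1136) = 83.39°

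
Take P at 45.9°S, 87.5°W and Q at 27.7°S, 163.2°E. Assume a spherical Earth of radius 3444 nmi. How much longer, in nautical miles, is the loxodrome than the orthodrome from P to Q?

367 nmi

Great circle: cos σ = sin φ₁ sin φ₂ + cos φ₁ cos φ₂ cos Δλ,  σ = 1.4403 rad → d_gc = 4960.3 nmi
Rhumb line: Δψ = +0.4003, q = Δφ/Δψ = 0.7935, d_rh = R√(Δφ²+q²Δλ²) = 5327.0 nmi
Excess = 5327.0 − 4960.3 = 366.7 ≈ 367 nmi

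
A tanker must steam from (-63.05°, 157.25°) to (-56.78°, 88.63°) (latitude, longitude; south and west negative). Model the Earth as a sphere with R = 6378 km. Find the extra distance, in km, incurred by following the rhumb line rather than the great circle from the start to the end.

177 km

Great circle: cos σ = sin φ₁ sin φ₂ + cos φ₁ cos φ₂ cos Δλ,  σ = 0.5804 rad → d_gc = 3701.8 km
Rhumb line: Δψ = +0.2191, q = Δφ/Δψ = 0.4995, d_rh = R√(Δφ²+q²Δλ²) = 3879.1 km
Excess = 3879.1 − 3701.8 = 177.3 ≈ 177 km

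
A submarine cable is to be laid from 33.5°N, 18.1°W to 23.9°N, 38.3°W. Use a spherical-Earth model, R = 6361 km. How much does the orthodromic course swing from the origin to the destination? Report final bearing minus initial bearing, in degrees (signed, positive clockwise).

-9.8°

Initial bearing θ₁ = atan2(sin Δλ cos φ₂, cos φ₁ sin φ₂ − sin φ₁ cos φ₂ cos Δλ) = 246.73°
Final bearing θ₂ = (initial bearing from the destination back to the start) + 180° = 236.92°
Δθ = θ₂ − θ₁ = -9.8°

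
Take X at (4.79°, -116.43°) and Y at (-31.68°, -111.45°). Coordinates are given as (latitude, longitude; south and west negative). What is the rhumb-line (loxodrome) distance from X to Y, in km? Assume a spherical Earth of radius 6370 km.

Rhumb course C = atan2(Δλ, Δψ) with Δψ = ln[tan(π/4+φ₂/2)/tan(π/4+φ₁/2)] = -0.6672, Δλ = +0.0869 → C = 172.58°
d = R·|Δφ| / |cos C| = 6370·0.63652 / 0.99162 = 4089 km

4089 km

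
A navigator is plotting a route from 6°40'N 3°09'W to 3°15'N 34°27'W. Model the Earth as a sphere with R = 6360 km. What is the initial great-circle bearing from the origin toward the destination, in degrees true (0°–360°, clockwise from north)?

265.3°

θ = atan2( sin Δλ·cos φ₂ ,  cos φ₁ sin φ₂ − sin φ₁ cos φ₂ cos Δλ )
  = atan2(-0.5187, -0.0427) = 265.29°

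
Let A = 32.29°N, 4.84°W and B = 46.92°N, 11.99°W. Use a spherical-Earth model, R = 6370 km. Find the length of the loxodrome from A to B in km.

Rhumb course C = atan2(Δλ, Δψ) with Δψ = ln[tan(π/4+φ₂/2)/tan(π/4+φ₁/2)] = +0.3336, Δλ = -0.1248 → C = 339.49°
d = R·|Δφ| / |cos C| = 6370·0.25534 / 0.93661 = 1737 km

1737 km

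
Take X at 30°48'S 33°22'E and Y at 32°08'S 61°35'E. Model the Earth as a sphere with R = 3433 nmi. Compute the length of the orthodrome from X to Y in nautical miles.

1440 nmi

Haversine: a = sin²(Δφ/2)+cos φ₁ cos φ₂ sin²(Δλ/2) = 0.04335;  σ = 2·atan2(√a,√(1−a))
σ = 24.036° → d = Rσ = 3433·0.41950 = 1440 nmi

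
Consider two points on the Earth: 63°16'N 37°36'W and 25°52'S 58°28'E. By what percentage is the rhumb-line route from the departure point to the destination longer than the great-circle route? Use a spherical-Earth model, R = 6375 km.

2.7%

Great circle: σ = 2.0180 rad → d_gc = Rσ = 12864.6 km
Rhumb: Δφ = -1.5557, Δλ = +1.6767, Δψ = -1.9047, q = Δφ/Δψ = 0.8167 → d_rh = R√(Δφ²+q²Δλ²) = 13212.5 km
Excess = (13212.5 − 12864.6) / 12864.6 = 347.9 / 12864.6 = 2.70% ≈ 2.7%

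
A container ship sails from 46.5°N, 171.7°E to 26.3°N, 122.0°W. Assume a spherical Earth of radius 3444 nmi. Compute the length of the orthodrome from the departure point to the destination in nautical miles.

3323 nmi

cos σ = sin φ₁ sin φ₂ + cos φ₁ cos φ₂ cos Δλ
      = sin(46.50°)sin(26.30°) + cos(46.50°)cos(26.30°)cos(66.30°) = 0.5694
σ = 55.289° → d = Rσ = 3444·0.96498 = 3323 nmi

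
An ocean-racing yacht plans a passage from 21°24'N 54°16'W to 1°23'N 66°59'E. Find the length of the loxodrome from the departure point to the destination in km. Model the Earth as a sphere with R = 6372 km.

Rhumb course C = atan2(Δλ, Δψ) with Δψ = ln[tan(π/4+φ₂/2)/tan(π/4+φ₁/2)] = -0.3584, Δλ = +2.1162 → C = 99.61°
d = R·|Δφ| / |cos C| = 6372·0.34936 / 0.16696 = 13333 km

13333 km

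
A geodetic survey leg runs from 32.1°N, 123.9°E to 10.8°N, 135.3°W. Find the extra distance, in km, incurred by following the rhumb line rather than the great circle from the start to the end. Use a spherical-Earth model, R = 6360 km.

Great circle: cos σ = sin φ₁ sin φ₂ + cos φ₁ cos φ₂ cos Δλ,  σ = 1.6272 rad → d_gc = 10348.8 km
Rhumb line: Δψ = -0.4025, q = Δφ/Δψ = 0.9237, d_rh = R√(Δφ²+q²Δλ²) = 10602.2 km
Excess = 10602.2 − 10348.8 = 253.4 ≈ 253 km

253 km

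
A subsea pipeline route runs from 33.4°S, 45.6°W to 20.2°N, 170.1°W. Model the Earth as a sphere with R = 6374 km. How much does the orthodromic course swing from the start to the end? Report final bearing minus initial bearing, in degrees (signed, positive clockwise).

+27.5°

At departure: θ₁ = atan2(sin Δλ cos φ₂, cos φ₁ sin φ₂ − sin φ₁ cos φ₂ cos Δλ) = 269.68°
At arrival: θ₂ = atan2(sin Δλ cos φ₁, −cos φ₂ sin φ₁ + sin φ₂ cos φ₁ cos Δλ) = 297.18°
Δθ = θ₂ − θ₁ = +27.5°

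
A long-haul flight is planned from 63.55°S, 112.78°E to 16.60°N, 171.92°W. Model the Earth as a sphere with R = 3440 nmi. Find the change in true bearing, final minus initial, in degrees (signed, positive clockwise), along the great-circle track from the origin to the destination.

Initial bearing θ₁ = atan2(sin Δλ cos φ₂, cos φ₁ sin φ₂ − sin φ₁ cos φ₂ cos Δλ) = 69.59°
Final bearing θ₂ = (initial bearing from the destination back to the start) + 180° = 25.82°
Δθ = θ₂ − θ₁ = -43.8°

-43.8°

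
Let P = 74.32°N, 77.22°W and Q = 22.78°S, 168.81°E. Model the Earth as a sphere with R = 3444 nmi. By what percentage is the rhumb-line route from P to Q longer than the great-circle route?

6.8%

Great circle: σ = 2.0646 rad → d_gc = Rσ = 7110.6 nmi
Rhumb: Δφ = -1.6947, Δλ = -1.9892, Δψ = -2.3912, q = Δφ/Δψ = 0.7087 → d_rh = R√(Δφ²+q²Δλ²) = 7592.0 nmi
Excess = (7592.0 − 7110.6) / 7110.6 = 481.4 / 7110.6 = 6.77% ≈ 6.8%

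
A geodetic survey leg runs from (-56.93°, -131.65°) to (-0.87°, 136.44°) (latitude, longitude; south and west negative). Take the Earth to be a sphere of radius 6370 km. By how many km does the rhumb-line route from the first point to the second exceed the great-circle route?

Great circle: cos σ = sin φ₁ sin φ₂ + cos φ₁ cos φ₂ cos Δλ,  σ = 1.5763 rad → d_gc = 10040.8 km
Rhumb line: Δψ = +1.1992, q = Δφ/Δψ = 0.8159, d_rh = R√(Δφ²+q²Δλ²) = 10409.0 km
Excess = 10409.0 − 10040.8 = 368.2 ≈ 368 km

368 km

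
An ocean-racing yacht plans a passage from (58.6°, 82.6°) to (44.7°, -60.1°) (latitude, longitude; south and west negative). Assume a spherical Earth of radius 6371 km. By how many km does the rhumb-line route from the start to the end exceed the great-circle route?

1837 km

Great circle: cos σ = sin φ₁ sin φ₂ + cos φ₁ cos φ₂ cos Δλ,  σ = 1.2600 rad → d_gc = 8027.6 km
Rhumb line: Δψ = -0.3951, q = Δφ/Δψ = 0.6140, d_rh = R√(Δφ²+q²Δλ²) = 9864.8 km
Excess = 9864.8 − 8027.6 = 1837.2 ≈ 1837 km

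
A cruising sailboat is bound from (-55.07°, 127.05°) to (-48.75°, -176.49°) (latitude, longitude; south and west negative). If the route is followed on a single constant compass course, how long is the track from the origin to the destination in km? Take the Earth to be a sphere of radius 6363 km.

3923 km

Δψ = ln[tan(π/4+φ₂/2)/tan(π/4+φ₁/2)] = +0.1792;  Δφ = +0.1103 rad,  Δλ = +0.9854 rad
q = Δφ/Δψ = 0.6156
d = R·√(Δφ² + q²Δλ²) = 6363·0.61653 = 3923 km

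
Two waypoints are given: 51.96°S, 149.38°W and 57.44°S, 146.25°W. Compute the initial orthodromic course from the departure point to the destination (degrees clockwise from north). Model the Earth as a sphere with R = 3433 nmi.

θ = atan2( sin Δλ·cos φ₂ ,  cos φ₁ sin φ₂ − sin φ₁ cos φ₂ cos Δλ )
  = atan2(+0.0294, -0.0961) = 163.00°

163.0°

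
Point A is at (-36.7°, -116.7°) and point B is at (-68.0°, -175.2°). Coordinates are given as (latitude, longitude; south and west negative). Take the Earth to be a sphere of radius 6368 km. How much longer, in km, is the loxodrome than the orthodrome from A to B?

Great circle: cos σ = sin φ₁ sin φ₂ + cos φ₁ cos φ₂ cos Δλ,  σ = 0.7798 rad → d_gc = 4965.9 km
Rhumb line: Δψ = -0.9485, q = Δφ/Δψ = 0.5760, d_rh = R√(Δφ²+q²Δλ²) = 5111.3 km
Excess = 5111.3 − 4965.9 = 145.4 ≈ 145 km

145 km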